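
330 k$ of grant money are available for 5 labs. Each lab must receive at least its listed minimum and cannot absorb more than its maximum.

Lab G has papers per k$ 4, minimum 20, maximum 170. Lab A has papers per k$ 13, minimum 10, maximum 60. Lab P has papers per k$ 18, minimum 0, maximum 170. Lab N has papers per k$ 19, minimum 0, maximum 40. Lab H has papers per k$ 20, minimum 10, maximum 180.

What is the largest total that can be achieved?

Meeting every minimum uses 20+10+0+0+10 = 40 k$, leaving 290.
Highest papers per k$ first: Lab H 20 > Lab N 19 > Lab P 18 > Lab A 13 > Lab G 4.
Give Lab H 170 more to hit its cap of 180 — 120 left.
Lab N takes 40 more to reach its cap of 40 — 80 left.
Lab P has room for 170 more but only 80 remain, so it gets 80.
Total = 4×20 + 13×10 + 18×80 + 19×40 + 20×180 = 6010.

6010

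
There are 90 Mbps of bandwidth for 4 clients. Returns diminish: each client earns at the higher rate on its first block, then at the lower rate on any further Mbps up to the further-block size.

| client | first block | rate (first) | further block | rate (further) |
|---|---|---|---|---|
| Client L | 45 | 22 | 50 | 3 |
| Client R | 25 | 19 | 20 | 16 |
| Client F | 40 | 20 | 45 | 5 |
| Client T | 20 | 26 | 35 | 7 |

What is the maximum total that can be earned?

2010

Rank every tier by rate: Client T/tier1 26 > Client L/tier1 22 > Client F/tier1 20 > Client R/tier1 19 > Client R/tier2 16 > Client T/tier2 7 > Client F/tier2 5 > Client L/tier2 3.
Fill Client T tier1 block (20 at 26) → 70 left.
Client L/tier1 (22): +45 → 25 left.
Client F/tier1: +25 of 40 at 20; pool empty.
Total = 26×20 + 22×45 + 20×25 = 2010.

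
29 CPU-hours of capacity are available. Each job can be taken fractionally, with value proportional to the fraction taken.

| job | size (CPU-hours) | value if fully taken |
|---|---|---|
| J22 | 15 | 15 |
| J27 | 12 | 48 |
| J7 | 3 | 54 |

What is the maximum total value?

116

Sort by value density: J7 54/3≈18, J27 48/12≈4, J22 15/15≈1.
All 3 CPU-hours of J7 fit (value 54) → 26 remain.
All 12 CPU-hours of J27 fit (value 48) → 14 remain.
Only 14 CPU-hours remain; take 14/15 of J22 for value 15×14/15 = 14.
Total value = 116.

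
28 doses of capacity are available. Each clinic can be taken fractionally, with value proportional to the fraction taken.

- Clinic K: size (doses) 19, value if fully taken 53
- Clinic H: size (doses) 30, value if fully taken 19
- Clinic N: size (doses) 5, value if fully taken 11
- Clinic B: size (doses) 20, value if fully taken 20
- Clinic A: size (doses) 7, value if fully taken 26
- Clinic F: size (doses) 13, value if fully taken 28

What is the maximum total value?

83.4

Best value per unit of size first: Clinic A 26/7≈3.71, Clinic K 53/19≈2.79, Clinic N 11/5≈2.2, Clinic F 28/13≈2.15, Clinic B 20/20≈1, Clinic H 19/30≈0.633.
Clinic A: take in full, 7 doses for value 26 ; 21 left.
All 19 doses of Clinic K fit (value 53) ; 2 remain.
Fill the last 2 doses with part of Clinic N: 2/5 of it earns 4.4.
Total value = 83.4.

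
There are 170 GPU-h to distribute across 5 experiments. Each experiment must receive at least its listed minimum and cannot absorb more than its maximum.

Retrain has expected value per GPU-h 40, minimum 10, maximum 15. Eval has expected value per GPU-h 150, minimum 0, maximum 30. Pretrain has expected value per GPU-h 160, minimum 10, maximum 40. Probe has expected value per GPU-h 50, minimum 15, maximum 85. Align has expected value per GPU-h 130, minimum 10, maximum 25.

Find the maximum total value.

17800

Meeting every minimum uses 10+0+10+15+10 = 45 GPU-h, leaving 125.
Rank by expected value per GPU-h: Pretrain 160 > Eval 150 > Align 130 > Probe 50 > Retrain 40.
Give Pretrain 30 more to hit its cap of 40 → 95 left.
Give Eval 30 more to hit its cap of 30 → 65 left.
Align: +15 to 25 (cap) → 50 left.
Probe has room for 70 more but only 50 remain, so it gets 65.
Total = 40×10 + 150×30 + 160×40 + 50×65 + 130×25 = 17800.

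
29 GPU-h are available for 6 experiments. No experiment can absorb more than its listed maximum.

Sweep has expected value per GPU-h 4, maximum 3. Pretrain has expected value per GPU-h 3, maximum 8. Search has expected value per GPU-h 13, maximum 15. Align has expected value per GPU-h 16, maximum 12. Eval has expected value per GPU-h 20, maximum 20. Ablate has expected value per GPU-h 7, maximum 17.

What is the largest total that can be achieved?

Rank by expected value per GPU-h: Eval 20 > Align 16 > Search 13 > Ablate 7 > Sweep 4 > Pretrain 3.
Eval: +20 to 20 (cap) — 9 left.
Only 9 left; Align takes them to reach 9.
Total = 16×9 + 20×20 = 544.

544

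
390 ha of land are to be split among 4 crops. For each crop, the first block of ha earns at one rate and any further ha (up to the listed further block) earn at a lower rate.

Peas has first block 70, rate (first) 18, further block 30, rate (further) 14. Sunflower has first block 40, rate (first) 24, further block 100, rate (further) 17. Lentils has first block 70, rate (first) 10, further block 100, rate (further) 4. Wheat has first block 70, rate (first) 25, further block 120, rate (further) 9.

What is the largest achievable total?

6880

Order all 8 blocks by rate: Wheat/first 25 > Sunflower/first 24 > Peas/first 18 > Sunflower/second 17 > Peas/second 14 > Lentils/first 10 > Wheat/second 9 > Lentils/second 4.
Wheat first at 25: fill all 70 → 320 left.
Sunflower first at 24: fill all 40 → 280 left.
Fill Peas first block (70 at 18) → 210 left.
Fill Sunflower second block (100 at 17) → 110 left.
Peas second at 14: fill all 30 → 80 left.
Lentils/first (10): +70 → 10 left.
10 remain; put them into Wheat second at 9.
Total = 25×70 + 24×40 + 18×70 + 17×100 + 14×30 + 10×70 + 9×10 = 6880.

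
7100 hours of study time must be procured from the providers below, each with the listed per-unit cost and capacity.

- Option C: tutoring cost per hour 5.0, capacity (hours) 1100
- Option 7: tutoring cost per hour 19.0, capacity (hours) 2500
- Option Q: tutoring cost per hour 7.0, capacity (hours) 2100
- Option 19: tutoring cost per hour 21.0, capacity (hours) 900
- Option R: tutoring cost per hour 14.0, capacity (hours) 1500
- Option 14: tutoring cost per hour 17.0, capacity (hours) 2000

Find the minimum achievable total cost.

Use providers in increasing cost order.
Take 1100 from Option C at 5.0 → need 6000 more.
Take 2100 from Option Q at 7.0 → need 3900 more.
Take 1500 from Option R at 14.0 → need 2400 more.
Option 14 at 17.0: take all 2000 hours → 400 still needed.
Option 7 at 19.0: take 400 of its 2500 → requirement met.
Option 19: unused.
Cost = 1100×5.0 + 2100×7.0 + 1500×14.0 + 2000×17.0 + 400×19.0 = 82800.

82800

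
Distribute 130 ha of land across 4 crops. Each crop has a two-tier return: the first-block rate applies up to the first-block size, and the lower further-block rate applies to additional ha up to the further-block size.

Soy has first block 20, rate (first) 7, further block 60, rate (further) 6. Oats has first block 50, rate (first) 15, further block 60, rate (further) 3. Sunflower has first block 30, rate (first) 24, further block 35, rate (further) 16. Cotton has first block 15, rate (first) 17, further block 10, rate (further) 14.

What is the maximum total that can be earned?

2285

Rank every tier by rate: Sunflower/T1 24 > Cotton/T1 17 > Sunflower/T2 16 > Oats/T1 15 > Cotton/T2 14 > Soy/T1 7 > Soy/T2 6 > Oats/T2 3.
Sunflower/T1 (24): +30 → 100 left.
Cotton T1 at 17: fill all 15 → 85 left.
Sunflower T2 at 16: fill all 35 → 50 left.
Fill Oats T1 block (50 at 15) → 0 left.
Total = 24×30 + 17×15 + 16×35 + 15×50 = 2285.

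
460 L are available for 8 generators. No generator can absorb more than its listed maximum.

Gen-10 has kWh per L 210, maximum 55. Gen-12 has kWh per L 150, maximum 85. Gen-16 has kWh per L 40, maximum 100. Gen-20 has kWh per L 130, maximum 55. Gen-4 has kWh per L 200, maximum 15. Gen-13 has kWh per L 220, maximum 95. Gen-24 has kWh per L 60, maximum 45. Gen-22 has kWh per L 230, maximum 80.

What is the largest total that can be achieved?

Order the generators by kWh per L: Gen-22 230 > Gen-13 220 > Gen-10 210 > Gen-4 200 > Gen-12 150 > Gen-20 130 > Gen-24 60 > Gen-16 40.
Gen-22 takes 80 to reach its cap of 80 ; 380 left.
Gen-13: +95 to 95 (cap) ; 285 left.
Gen-10: +55 to 55 (cap) ; 230 left.
Gen-4 takes 15 to reach its cap of 15 ; 215 left.
Gen-12: +85 to 85 (cap) ; 130 left.
Gen-20: +55 to 55 (cap) ; 75 left.
Give Gen-24 45 to hit its cap of 45 ; 30 left.
Gen-16: +30 (room for 100) → 30. Pool exhausted.
Total = 210×55 + 150×85 + 40×30 + 130×55 + 200×15 + 220×95 + 60×45 + 230×80 = 77650.

77650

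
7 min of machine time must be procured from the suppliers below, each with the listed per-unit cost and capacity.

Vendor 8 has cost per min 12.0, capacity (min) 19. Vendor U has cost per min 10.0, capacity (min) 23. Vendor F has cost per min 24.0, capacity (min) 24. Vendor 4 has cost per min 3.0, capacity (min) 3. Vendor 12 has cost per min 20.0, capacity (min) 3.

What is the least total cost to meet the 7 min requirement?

Cheapest first:
Vendor 4 (3.0): use full 3 ; 4 min to go.
Take 4 from Vendor U at 10.0 to finish.
Vendor 8, Vendor 12, Vendor F: unused.
Cost = 3×3.0 + 4×10.0 = 49.

49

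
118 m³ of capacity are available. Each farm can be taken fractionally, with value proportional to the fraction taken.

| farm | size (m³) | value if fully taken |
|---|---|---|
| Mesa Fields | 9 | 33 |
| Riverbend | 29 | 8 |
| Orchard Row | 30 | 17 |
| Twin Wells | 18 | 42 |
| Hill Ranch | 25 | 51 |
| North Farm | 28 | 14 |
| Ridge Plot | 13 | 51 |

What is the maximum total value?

205.5

Best value per unit of size first: Ridge Plot 51/13≈3.92, Mesa Fields 33/9≈3.67, Twin Wells 42/18≈2.33, Hill Ranch 51/25≈2.04, Orchard Row 17/30≈0.567, North Farm 14/28≈0.5, Riverbend 8/29≈0.276.
Ridge Plot: take in full, 13 m³ for value 51 → 105 left.
All 9 m³ of Mesa Fields fit (value 33) → 96 remain.
Twin Wells: take in full, 18 m³ for value 42 → 78 left.
Take all of Hill Ranch (25 m³, value 51) → 53 m³ left.
Take all of Orchard Row (30 m³, value 17) → 23 m³ left.
23 m³ left: a 23/28 share of North Farm gives 14×23/28 = 11.5.
Total value = 205.5.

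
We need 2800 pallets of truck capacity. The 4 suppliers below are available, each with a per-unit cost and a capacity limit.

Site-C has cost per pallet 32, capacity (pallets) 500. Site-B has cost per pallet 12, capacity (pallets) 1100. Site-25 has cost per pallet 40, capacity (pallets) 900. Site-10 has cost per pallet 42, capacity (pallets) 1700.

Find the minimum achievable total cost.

77800

Use suppliers in increasing cost order.
Site-B at 12: take all 1100 pallets ; 1700 still needed.
Take 500 from Site-C at 32 ; need 1200 more.
Site-25 at 40: take all 900 pallets ; 300 still needed.
Take 300 from Site-10 at 42 to finish.
Cost = 1100×12 + 500×32 + 900×40 + 300×42 = 77800.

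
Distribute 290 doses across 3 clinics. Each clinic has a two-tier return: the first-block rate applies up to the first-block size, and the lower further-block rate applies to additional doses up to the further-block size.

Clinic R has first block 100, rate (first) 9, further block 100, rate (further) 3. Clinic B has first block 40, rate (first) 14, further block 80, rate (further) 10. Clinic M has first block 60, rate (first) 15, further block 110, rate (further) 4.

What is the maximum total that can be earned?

3200

Order all 6 blocks by rate: Clinic M/first 15 > Clinic B/first 14 > Clinic B/second 10 > Clinic R/first 9 > Clinic M/second 4 > Clinic R/second 3.
Clinic M/first (15): +60 — 230 left.
Clinic B first at 14: fill all 40 — 190 left.
Clinic B/second (10): +80 — 110 left.
Clinic R/first (9): +100 — 10 left.
Clinic M second at 4: only 10 left, fill 10.
Total = 15×60 + 14×40 + 10×80 + 9×100 + 4×10 = 3200.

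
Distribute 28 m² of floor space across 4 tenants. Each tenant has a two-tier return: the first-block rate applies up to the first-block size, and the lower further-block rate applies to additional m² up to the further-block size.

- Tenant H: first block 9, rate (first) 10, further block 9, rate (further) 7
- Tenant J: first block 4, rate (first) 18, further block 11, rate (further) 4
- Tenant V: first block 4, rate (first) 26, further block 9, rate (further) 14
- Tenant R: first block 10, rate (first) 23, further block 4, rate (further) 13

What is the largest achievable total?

545

Rank every tier by rate: Tenant V/T1 26 > Tenant R/T1 23 > Tenant J/T1 18 > Tenant V/T2 14 > Tenant R/T2 13 > Tenant H/T1 10 > Tenant H/T2 7 > Tenant J/T2 4.
Tenant V T1 at 26: fill all 4 → 24 left.
Tenant R T1 at 23: fill all 10 → 14 left.
Tenant J T1 at 18: fill all 4 → 10 left.
Tenant V/T2 (14): +9 → 1 left.
Tenant R T2 at 13: only 1 left, fill 1.
Total = 26×4 + 23×10 + 18×4 + 14×9 + 13×1 = 545.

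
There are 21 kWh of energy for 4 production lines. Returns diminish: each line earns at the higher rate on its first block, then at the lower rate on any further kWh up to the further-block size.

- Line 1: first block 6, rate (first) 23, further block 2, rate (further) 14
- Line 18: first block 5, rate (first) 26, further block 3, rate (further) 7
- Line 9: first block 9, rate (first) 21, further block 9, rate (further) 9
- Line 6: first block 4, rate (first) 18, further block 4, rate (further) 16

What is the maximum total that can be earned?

475

Rank every tier by rate: Line 18/tier1 26 > Line 1/tier1 23 > Line 9/tier1 21 > Line 6/tier1 18 > Line 6/tier2 16 > Line 1/tier2 14 > Line 9/tier2 9 > Line 18/tier2 7.
Fill Line 18 tier1 block (5 at 26) → 16 left.
Line 1 tier1 at 23: fill all 6 → 10 left.
Fill Line 9 tier1 block (9 at 21) → 1 left.
Line 6/tier1: +1 of 4 at 18; pool empty.
Total = 26×5 + 23×6 + 21×9 + 18×1 = 475.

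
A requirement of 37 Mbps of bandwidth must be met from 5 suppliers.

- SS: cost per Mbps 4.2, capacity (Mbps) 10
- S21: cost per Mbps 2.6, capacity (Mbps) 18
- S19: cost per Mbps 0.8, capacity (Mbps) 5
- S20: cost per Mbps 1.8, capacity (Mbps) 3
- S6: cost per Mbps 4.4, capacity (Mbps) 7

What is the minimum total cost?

102.6

Use suppliers in increasing cost order.
Take 5 from S19 at 0.8 — need 32 more.
S20 at 1.8: take all 3 Mbps — 29 still needed.
S21 at 2.6: take all 18 Mbps — 11 still needed.
SS at 4.2: take all 10 Mbps — 1 still needed.
S6 (4.4): take the remaining 1 — done.
Cost = 5×0.8 + 3×1.8 + 18×2.6 + 10×4.2 + 1×4.4 = 102.6.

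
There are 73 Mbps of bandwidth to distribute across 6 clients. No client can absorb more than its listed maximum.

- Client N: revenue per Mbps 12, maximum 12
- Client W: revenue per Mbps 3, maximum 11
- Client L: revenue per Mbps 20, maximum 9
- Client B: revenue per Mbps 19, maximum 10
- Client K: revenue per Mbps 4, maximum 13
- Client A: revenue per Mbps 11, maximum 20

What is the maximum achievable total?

813

Highest revenue per Mbps first: Client L 20 > Client B 19 > Client N 12 > Client A 11 > Client K 4 > Client W 3.
Client L: +9 to 9 (cap) — 64 left.
Client B: +10 to 10 (cap) — 54 left.
Give Client N 12 to hit its cap of 12 — 42 left.
Client A: +20 to 20 (cap) — 22 left.
Client K: +13 to 13 (cap) — 9 left.
Client W: +9 (room for 11) → 9. Pool exhausted.
Total = 12×12 + 3×9 + 20×9 + 19×10 + 4×13 + 11×20 = 813.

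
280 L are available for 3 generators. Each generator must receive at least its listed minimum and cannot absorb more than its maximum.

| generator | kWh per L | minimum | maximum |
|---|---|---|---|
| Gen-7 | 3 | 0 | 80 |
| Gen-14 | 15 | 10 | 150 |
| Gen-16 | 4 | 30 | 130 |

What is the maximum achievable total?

2770

Meeting every minimum uses 0+10+30 = 40 L, leaving 240.
Rank by kWh per L: Gen-14 15 > Gen-16 4 > Gen-7 3.
Gen-14: +140 to 150 (cap) — 100 left.
Gen-16: +100 to 130 (cap) — 0 left.
Total = 15×150 + 4×130 = 2770.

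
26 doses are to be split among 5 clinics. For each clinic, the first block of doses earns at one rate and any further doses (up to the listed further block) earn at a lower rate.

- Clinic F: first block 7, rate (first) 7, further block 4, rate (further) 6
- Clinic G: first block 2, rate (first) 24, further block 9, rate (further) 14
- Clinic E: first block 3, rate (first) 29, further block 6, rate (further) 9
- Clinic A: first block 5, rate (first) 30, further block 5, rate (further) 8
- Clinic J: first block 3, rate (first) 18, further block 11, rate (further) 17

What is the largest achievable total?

Rank every tier by rate: Clinic A/first 30 > Clinic E/first 29 > Clinic G/first 24 > Clinic J/first 18 > Clinic J/second 17 > Clinic G/second 14 > Clinic E/second 9 > Clinic A/second 8 > Clinic F/first 7 > Clinic F/second 6.
Fill Clinic A first block (5 at 30) → 21 left.
Fill Clinic E first block (3 at 29) → 18 left.
Fill Clinic G first block (2 at 24) → 16 left.
Clinic J/first (18): +3 → 13 left.
Clinic J second at 17: fill all 11 → 2 left.
Clinic G second at 14: only 2 left, fill 2.
Total = 30×5 + 29×3 + 24×2 + 18×3 + 17×11 + 14×2 = 554.

554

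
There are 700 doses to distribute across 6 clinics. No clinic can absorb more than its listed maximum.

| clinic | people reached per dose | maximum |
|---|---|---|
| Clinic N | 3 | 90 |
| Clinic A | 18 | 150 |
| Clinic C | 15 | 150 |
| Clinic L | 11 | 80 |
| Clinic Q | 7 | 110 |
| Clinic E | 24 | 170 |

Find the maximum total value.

10800

Order the clinics by people reached per dose: Clinic E 24 > Clinic A 18 > Clinic C 15 > Clinic L 11 > Clinic Q 7 > Clinic N 3.
Clinic E takes 170 to reach its cap of 170 → 530 left.
Clinic A: +150 to 150 (cap) → 380 left.
Clinic C: +150 to 150 (cap) → 230 left.
Clinic L takes 80 to reach its cap of 80 → 150 left.
Give Clinic Q 110 to hit its cap of 110 → 40 left.
Only 40 left; Clinic N takes them to reach 40.
Total = 3×40 + 18×150 + 15×150 + 11×80 + 7×110 + 24×170 = 10800.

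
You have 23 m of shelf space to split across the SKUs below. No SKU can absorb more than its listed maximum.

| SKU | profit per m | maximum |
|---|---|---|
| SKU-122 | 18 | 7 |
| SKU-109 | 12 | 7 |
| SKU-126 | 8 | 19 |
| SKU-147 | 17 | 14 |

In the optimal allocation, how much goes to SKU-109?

Highest profit per m first: SKU-122 18 > SKU-147 17 > SKU-109 12 > SKU-126 8.
SKU-122: +7 to 7 (cap) → 16 left.
Give SKU-147 14 to hit its cap of 14 → 2 left.
SKU-109: +2 (room for 7) → 2. Pool exhausted.

2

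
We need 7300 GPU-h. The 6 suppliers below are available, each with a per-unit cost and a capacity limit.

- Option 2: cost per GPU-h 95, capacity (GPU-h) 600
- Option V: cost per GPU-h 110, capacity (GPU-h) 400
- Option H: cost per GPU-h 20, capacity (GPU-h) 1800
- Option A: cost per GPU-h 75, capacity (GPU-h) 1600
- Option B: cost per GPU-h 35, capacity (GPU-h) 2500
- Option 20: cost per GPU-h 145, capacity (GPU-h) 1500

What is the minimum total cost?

402500

Use suppliers in increasing cost order.
Option H at 20: take all 1800 GPU-h → 5500 still needed.
Option B (35): use full 2500 → 3000 GPU-h to go.
Option A (75): use full 1600 → 1400 GPU-h to go.
Option 2 at 95: take all 600 GPU-h → 800 still needed.
Option V at 110: take all 400 GPU-h → 400 still needed.
Option 20 at 145: take 400 of its 1500 → requirement met.
Cost = 1800×20 + 2500×35 + 1600×75 + 600×95 + 400×110 + 400×145 = 402500.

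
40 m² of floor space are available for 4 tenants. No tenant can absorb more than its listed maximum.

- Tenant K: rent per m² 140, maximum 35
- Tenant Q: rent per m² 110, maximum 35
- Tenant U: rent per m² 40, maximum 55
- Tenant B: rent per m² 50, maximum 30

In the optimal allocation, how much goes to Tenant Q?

Order the tenants by rent per m²: Tenant K 140 > Tenant Q 110 > Tenant B 50 > Tenant U 40.
Tenant K takes 35 to reach its cap of 35 ; 5 left.
Tenant Q has room for 35 but only 5 remain, so it gets 5.

5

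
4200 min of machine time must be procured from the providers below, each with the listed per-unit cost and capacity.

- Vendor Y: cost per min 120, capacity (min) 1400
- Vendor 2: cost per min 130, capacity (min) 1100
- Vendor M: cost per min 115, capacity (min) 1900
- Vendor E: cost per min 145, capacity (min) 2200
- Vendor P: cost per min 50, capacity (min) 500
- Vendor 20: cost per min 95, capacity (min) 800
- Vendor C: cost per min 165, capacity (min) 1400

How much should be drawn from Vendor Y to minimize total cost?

1000

Use providers in increasing cost order.
Vendor P (50): use full 500 — 3700 min to go.
Take 800 from Vendor 20 at 95 — need 2900 more.
Vendor M at 115: take all 1900 min — 1000 still needed.
Vendor Y (120): take the remaining 1000 — done.
Vendor 2, Vendor E, Vendor C: unused.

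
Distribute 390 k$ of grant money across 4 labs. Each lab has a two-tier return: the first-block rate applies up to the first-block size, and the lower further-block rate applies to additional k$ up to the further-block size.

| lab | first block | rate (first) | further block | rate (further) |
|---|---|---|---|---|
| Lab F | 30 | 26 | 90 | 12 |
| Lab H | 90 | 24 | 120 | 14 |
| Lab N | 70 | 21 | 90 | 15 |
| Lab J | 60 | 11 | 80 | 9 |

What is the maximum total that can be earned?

Order all 8 blocks by rate: Lab F/tier1 26 > Lab H/tier1 24 > Lab N/tier1 21 > Lab N/tier2 15 > Lab H/tier2 14 > Lab F/tier2 12 > Lab J/tier1 11 > Lab J/tier2 9.
Lab F/tier1 (26): +30 ; 360 left.
Lab H tier1 at 24: fill all 90 ; 270 left.
Lab N tier1 at 21: fill all 70 ; 200 left.
Fill Lab N tier2 block (90 at 15) ; 110 left.
Lab H/tier2: +110 of 120 at 14; pool empty.
Total = 26×30 + 24×90 + 21×70 + 15×90 + 14×110 = 7300.

7300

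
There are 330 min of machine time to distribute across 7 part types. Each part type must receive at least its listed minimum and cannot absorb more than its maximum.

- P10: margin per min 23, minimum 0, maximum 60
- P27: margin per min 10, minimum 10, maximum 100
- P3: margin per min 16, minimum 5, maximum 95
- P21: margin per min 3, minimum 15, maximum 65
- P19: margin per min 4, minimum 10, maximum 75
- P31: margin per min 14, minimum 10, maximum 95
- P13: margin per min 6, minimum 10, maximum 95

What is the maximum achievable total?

4825

Meeting every minimum uses 0+10+5+15+10+10+10 = 60 min, leaving 270.
Highest margin per min first: P10 23 > P3 16 > P31 14 > P27 10 > P13 6 > P19 4 > P21 3.
P10: +60 to 60 (cap) → 210 left.
Give P3 90 more to hit its cap of 95 → 120 left.
P31 takes 85 more to reach its cap of 95 → 35 left.
P27 has room for 90 more but only 35 remain, so it gets 45.
Total = 23×60 + 10×45 + 16×95 + 3×15 + 4×10 + 14×95 + 6×10 = 4825.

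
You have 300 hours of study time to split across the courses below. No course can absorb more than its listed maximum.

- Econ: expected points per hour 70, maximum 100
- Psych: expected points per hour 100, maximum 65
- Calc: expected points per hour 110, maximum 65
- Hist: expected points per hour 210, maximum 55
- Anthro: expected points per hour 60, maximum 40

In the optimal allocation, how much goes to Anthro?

Highest expected points per hour first: Hist 210 > Calc 110 > Psych 100 > Econ 70 > Anthro 60.
Hist: +55 to 55 (cap) → 245 left.
Calc: +65 to 65 (cap) → 180 left.
Give Psych 65 to hit its cap of 65 → 115 left.
Econ takes 100 to reach its cap of 100 → 15 left.
Only 15 left; Anthro takes them to reach 15.

15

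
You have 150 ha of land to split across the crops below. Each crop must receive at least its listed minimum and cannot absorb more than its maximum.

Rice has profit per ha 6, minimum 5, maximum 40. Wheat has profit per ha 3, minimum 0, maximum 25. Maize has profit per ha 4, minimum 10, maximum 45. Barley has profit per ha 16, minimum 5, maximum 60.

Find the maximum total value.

1395

Meeting every minimum uses 5+0+10+5 = 20 ha, leaving 130.
Rank by profit per ha: Barley 16 > Rice 6 > Maize 4 > Wheat 3.
Give Barley 55 more to hit its cap of 60 → 75 left.
Rice: +35 to 40 (cap) → 40 left.
Maize: +35 to 45 (cap) → 5 left.
Wheat has room for 25 more but only 5 remain, so it gets 5.
Total = 6×40 + 3×5 + 4×45 + 16×60 = 1395.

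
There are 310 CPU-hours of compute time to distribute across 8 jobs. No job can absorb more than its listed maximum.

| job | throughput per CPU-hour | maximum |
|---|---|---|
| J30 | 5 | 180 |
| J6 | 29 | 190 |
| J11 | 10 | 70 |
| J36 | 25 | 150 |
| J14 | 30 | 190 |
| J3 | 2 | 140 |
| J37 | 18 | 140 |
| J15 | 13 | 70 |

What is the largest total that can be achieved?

9180

Highest throughput per CPU-hour first: J14 30 > J6 29 > J36 25 > J37 18 > J15 13 > J11 10 > J30 5 > J3 2.
J14: +190 to 190 (cap) — 120 left.
Only 120 left; J6 takes them to reach 120.
Total = 29×120 + 30×190 = 9180.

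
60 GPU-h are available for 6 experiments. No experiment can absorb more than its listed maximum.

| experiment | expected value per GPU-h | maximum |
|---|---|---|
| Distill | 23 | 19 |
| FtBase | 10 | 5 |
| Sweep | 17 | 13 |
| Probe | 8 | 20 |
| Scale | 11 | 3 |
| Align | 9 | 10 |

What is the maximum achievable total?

911

Order the experiments by expected value per GPU-h: Distill 23 > Sweep 17 > Scale 11 > FtBase 10 > Align 9 > Probe 8.
Distill takes 19 to reach its cap of 19 → 41 left.
Sweep: +13 to 13 (cap) → 28 left.
Give Scale 3 to hit its cap of 3 → 25 left.
Give FtBase 5 to hit its cap of 5 → 20 left.
Align: +10 to 10 (cap) → 10 left.
Probe: +10 (room for 20) → 10. Pool exhausted.
Total = 23×19 + 10×5 + 17×13 + 8×10 + 11×3 + 9×10 = 911.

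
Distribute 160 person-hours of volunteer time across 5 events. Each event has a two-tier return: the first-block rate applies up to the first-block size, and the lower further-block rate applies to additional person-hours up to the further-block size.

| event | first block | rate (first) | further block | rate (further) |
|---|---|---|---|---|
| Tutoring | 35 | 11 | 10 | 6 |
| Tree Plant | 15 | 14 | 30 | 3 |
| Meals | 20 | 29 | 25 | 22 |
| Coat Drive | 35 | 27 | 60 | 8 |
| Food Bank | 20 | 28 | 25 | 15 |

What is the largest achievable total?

3440

Treat each block as its own option and order by rate: Meals/first 29 > Food Bank/first 28 > Coat Drive/first 27 > Meals/second 22 > Food Bank/second 15 > Tree Plant/first 14 > Tutoring/first 11 > Coat Drive/second 8 > Tutoring/second 6 > Tree Plant/second 3.
Fill Meals first block (20 at 29) — 140 left.
Fill Food Bank first block (20 at 28) — 120 left.
Coat Drive/first (27): +35 — 85 left.
Meals second at 22: fill all 25 — 60 left.
Food Bank second at 15: fill all 25 — 35 left.
Tree Plant first at 14: fill all 15 — 20 left.
Tutoring/first: +20 of 35 at 11; pool empty.
Total = 29×20 + 28×20 + 27×35 + 22×25 + 15×25 + 14×15 + 11×20 = 3440.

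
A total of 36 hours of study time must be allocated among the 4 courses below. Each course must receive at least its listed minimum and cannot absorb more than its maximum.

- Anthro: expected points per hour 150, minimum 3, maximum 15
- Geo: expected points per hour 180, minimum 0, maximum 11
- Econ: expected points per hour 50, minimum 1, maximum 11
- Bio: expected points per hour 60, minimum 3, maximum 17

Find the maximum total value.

Meeting every minimum uses 3+0+1+3 = 7 hours, leaving 29.
Order the courses by expected points per hour: Geo 180 > Anthro 150 > Bio 60 > Econ 50.
Geo takes 11 more to reach its cap of 11 — 18 left.
Anthro takes 12 more to reach its cap of 15 — 6 left.
Only 6 left; Bio takes them to reach 9.
Total = 150×15 + 180×11 + 50×1 + 60×9 = 4820.

4820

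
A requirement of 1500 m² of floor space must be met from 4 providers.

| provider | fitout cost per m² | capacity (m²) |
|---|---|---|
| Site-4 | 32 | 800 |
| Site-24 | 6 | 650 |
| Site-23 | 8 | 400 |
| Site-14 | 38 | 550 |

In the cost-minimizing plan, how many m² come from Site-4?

450

Cheapest first:
Site-24 at 6: take all 650 m² — 850 still needed.
Take 400 from Site-23 at 8 — need 450 more.
Take 450 from Site-4 at 32 to finish.
Site-14: unused.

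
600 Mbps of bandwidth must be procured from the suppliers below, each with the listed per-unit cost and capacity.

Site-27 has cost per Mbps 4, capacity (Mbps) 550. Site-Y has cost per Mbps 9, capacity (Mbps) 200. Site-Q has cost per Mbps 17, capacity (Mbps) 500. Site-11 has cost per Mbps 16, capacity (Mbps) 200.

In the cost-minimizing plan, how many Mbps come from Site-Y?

50

Fill from the cheapest supplier first.
Take 550 from Site-27 at 4 ; need 50 more.
Take 50 from Site-Y at 9 to finish.
Site-11, Site-Q: unused.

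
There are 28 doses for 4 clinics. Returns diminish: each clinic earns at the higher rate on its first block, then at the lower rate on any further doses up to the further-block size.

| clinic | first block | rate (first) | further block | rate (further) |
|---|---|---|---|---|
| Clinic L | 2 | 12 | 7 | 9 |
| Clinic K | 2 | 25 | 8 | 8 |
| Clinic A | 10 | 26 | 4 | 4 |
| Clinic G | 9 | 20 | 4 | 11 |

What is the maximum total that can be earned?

Treat each block as its own option and order by rate: Clinic A/tier1 26 > Clinic K/tier1 25 > Clinic G/tier1 20 > Clinic L/tier1 12 > Clinic G/tier2 11 > Clinic L/tier2 9 > Clinic K/tier2 8 > Clinic A/tier2 4.
Fill Clinic A tier1 block (10 at 26) — 18 left.
Clinic K/tier1 (25): +2 — 16 left.
Clinic G/tier1 (20): +9 — 7 left.
Fill Clinic L tier1 block (2 at 12) — 5 left.
Clinic G tier2 at 11: fill all 4 — 1 left.
Clinic L/tier2: +1 of 7 at 9; pool empty.
Total = 26×10 + 25×2 + 20×9 + 12×2 + 11×4 + 9×1 = 567.

567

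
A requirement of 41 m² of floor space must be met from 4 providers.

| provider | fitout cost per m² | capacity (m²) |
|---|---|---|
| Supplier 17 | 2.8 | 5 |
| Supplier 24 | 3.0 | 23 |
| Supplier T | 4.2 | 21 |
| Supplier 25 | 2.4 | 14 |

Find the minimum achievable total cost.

113.6

Use providers in increasing cost order.
Take 14 from Supplier 25 at 2.4 ; need 27 more.
Supplier 17 (2.8): use full 5 ; 22 m² to go.
Supplier 24 at 3.0: take 22 of its 23 ; requirement met.
Supplier T: unused.
Cost = 14×2.4 + 5×2.8 + 22×3.0 = 113.6.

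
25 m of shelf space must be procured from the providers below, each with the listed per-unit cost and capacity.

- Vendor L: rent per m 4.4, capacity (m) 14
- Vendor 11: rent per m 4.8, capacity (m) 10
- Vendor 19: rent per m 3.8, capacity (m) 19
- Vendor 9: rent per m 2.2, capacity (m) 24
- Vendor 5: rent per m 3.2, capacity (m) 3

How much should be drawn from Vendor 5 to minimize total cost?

1

Use providers in increasing cost order.
Vendor 9 at 2.2: take all 24 m → 1 still needed.
Take 1 from Vendor 5 at 3.2 to finish.
Vendor 19, Vendor L, Vendor 11: unused.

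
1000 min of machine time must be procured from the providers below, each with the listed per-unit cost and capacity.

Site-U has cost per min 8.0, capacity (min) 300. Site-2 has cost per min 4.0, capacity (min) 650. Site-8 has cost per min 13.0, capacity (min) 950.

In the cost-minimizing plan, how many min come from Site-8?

50

Cheapest first:
Site-2 at 4.0: take all 650 min ; 350 still needed.
Take 300 from Site-U at 8.0 ; need 50 more.
Site-8 at 13.0: take 50 of its 950 ; requirement met.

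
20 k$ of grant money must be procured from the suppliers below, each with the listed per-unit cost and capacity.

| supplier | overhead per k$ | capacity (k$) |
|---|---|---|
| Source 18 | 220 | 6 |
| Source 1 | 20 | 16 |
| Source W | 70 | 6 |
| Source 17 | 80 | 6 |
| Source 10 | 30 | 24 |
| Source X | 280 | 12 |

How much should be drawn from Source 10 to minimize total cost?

4

Use suppliers in increasing cost order.
Source 1 (20): use full 16 — 4 k$ to go.
Take 4 from Source 10 at 30 to finish.
Source W, Source 17, Source 18, Source X: unused.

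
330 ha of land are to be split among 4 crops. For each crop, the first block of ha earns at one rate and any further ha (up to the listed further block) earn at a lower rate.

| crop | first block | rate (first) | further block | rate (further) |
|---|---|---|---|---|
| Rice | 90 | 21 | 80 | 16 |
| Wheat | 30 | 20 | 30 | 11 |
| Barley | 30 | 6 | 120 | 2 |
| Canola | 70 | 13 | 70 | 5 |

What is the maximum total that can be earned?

Rank every tier by rate: Rice/T1 21 > Wheat/T1 20 > Rice/T2 16 > Canola/T1 13 > Wheat/T2 11 > Barley/T1 6 > Canola/T2 5 > Barley/T2 2.
Fill Rice T1 block (90 at 21) — 240 left.
Fill Wheat T1 block (30 at 20) — 210 left.
Rice T2 at 16: fill all 80 — 130 left.
Fill Canola T1 block (70 at 13) — 60 left.
Wheat/T2 (11): +30 — 30 left.
Barley T1 at 6: fill all 30 — 0 left.
Total = 21×90 + 20×30 + 16×80 + 13×70 + 11×30 + 6×30 = 5190.

5190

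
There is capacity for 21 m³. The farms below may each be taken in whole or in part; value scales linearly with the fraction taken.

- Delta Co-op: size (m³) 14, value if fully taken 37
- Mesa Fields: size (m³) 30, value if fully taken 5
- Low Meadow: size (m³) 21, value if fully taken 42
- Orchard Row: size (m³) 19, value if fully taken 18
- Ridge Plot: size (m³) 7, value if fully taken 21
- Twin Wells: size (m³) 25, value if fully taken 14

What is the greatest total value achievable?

58

Best value per unit of size first: Ridge Plot 21/7≈3, Delta Co-op 37/14≈2.64, Low Meadow 42/21≈2, Orchard Row 18/19≈0.947, Twin Wells 14/25≈0.56, Mesa Fields 5/30≈0.167.
All 7 m³ of Ridge Plot fit (value 21) — 14 remain.
All 14 m³ of Delta Co-op fit (value 37) — 0 remain.
Total value = 58.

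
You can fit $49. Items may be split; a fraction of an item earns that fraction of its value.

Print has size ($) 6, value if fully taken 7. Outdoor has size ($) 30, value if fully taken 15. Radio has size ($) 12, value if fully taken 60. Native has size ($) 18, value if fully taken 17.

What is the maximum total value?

Best value per unit of size first: Radio 60/12≈5, Print 7/6≈1.17, Native 17/18≈0.944, Outdoor 15/30≈0.5.
Radio: take in full, 12 $ for value 60 — 37 left.
Take all of Print (6 $, value 7) — 31 $ left.
All 18 $ of Native fit (value 17) — 13 remain.
Only 13 $ remain; take 13/30 of Outdoor for value 15×13/30 = 6.5.
Total value = 90.5.

90.5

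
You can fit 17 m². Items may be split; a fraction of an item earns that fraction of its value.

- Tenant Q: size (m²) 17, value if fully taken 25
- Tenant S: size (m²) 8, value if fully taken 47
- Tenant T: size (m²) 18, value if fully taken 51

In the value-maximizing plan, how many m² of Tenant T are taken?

9

Best value per unit of size first: Tenant S 47/8≈5.88, Tenant T 51/18≈2.83, Tenant Q 25/17≈1.47.
Take all of Tenant S (8 m², value 47) — 9 m² left.
Fill the last 9 m² with part of Tenant T: 9/18 of it earns 25.5.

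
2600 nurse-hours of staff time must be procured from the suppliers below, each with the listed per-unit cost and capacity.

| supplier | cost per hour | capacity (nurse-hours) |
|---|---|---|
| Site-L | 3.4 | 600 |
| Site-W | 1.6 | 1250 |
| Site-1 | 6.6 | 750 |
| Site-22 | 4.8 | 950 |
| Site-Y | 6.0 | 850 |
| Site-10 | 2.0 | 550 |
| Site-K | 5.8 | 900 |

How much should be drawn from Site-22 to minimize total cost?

200

Cheapest first:
Take 1250 from Site-W at 1.6 — need 1350 more.
Site-10 (2.0): use full 550 — 800 nurse-hours to go.
Site-L (3.4): use full 600 — 200 nurse-hours to go.
Site-22 at 4.8: take 200 of its 950 — requirement met.
Site-K, Site-Y, Site-1: unused.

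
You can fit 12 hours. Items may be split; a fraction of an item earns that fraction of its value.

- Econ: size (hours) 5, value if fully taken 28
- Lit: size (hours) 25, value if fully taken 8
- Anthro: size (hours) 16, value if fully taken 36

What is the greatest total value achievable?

43.75

Best value per unit of size first: Econ 28/5≈5.6, Anthro 36/16≈2.25, Lit 8/25≈0.32.
Econ: take in full, 5 hours for value 28 → 7 left.
Only 7 hours remain; take 7/16 of Anthro for value 36×7/16 = 15.75.
Total value = 43.75.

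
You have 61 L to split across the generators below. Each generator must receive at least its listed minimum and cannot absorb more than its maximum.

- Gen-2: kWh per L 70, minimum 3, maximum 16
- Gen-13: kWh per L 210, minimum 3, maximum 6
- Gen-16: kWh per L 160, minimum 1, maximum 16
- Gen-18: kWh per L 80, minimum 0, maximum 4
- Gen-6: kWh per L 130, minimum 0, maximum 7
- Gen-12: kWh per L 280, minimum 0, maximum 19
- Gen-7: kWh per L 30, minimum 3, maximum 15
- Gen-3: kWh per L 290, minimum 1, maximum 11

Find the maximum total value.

13020

Meeting every minimum uses 3+3+1+0+0+0+3+1 = 11 L, leaving 50.
Rank by kWh per L: Gen-3 290 > Gen-12 280 > Gen-13 210 > Gen-16 160 > Gen-6 130 > Gen-18 80 > Gen-2 70 > Gen-7 30.
Gen-3: +10 to 11 (cap) ; 40 left.
Gen-12: +19 to 19 (cap) ; 21 left.
Gen-13 takes 3 more to reach its cap of 6 ; 18 left.
Gen-16: +15 to 16 (cap) ; 3 left.
Gen-6: +3 (room for 7) → 3. Pool exhausted.
Total = 70×3 + 210×6 + 160×16 + 130×3 + 280×19 + 30×3 + 290×11 = 13020.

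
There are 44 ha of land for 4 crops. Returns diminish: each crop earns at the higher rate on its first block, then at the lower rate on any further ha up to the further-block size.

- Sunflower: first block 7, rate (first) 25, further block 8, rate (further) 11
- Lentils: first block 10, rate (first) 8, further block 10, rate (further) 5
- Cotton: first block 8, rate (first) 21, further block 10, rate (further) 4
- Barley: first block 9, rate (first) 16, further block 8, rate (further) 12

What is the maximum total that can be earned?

703

Rank every tier by rate: Sunflower/first 25 > Cotton/first 21 > Barley/first 16 > Barley/second 12 > Sunflower/second 11 > Lentils/first 8 > Lentils/second 5 > Cotton/second 4.
Sunflower/first (25): +7 ; 37 left.
Cotton first at 21: fill all 8 ; 29 left.
Barley/first (16): +9 ; 20 left.
Fill Barley second block (8 at 12) ; 12 left.
Fill Sunflower second block (8 at 11) ; 4 left.
Lentils first at 8: only 4 left, fill 4.
Total = 25×7 + 21×8 + 16×9 + 12×8 + 11×8 + 8×4 = 703.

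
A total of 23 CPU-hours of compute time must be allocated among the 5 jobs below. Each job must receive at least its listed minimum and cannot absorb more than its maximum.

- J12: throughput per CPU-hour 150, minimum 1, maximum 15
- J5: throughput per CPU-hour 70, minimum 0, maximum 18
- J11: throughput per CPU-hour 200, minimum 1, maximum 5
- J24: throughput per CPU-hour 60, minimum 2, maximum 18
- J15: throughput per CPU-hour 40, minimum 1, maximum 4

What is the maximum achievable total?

3410

Meeting every minimum uses 1+0+1+2+1 = 5 CPU-hours, leaving 18.
Highest throughput per CPU-hour first: J11 200 > J12 150 > J5 70 > J24 60 > J15 40.
Give J11 4 more to hit its cap of 5 — 14 left.
Give J12 14 more to hit its cap of 15 — 0 left.
Total = 150×15 + 200×5 + 60×2 + 40×1 = 3410.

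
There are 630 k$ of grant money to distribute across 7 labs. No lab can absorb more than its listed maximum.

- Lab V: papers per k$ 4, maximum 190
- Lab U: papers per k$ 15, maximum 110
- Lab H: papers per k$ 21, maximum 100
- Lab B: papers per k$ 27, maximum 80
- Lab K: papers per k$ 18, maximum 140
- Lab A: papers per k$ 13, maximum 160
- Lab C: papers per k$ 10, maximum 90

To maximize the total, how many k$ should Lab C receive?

40

Order the labs by papers per k$: Lab B 27 > Lab H 21 > Lab K 18 > Lab U 15 > Lab A 13 > Lab C 10 > Lab V 4.
Give Lab B 80 to hit its cap of 80 ; 550 left.
Give Lab H 100 to hit its cap of 100 ; 450 left.
Give Lab K 140 to hit its cap of 140 ; 310 left.
Lab U takes 110 to reach its cap of 110 ; 200 left.
Lab A takes 160 to reach its cap of 160 ; 40 left.
Lab C has room for 90 but only 40 remain, so it gets 40.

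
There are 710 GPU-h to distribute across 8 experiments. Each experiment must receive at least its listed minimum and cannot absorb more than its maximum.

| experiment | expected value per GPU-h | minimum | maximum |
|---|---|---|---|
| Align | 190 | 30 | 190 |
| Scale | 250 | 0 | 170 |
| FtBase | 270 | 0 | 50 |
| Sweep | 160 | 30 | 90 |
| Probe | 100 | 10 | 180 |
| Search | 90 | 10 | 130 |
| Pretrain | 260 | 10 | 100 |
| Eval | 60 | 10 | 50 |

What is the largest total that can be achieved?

143000

Meeting every minimum uses 30+0+0+30+10+10+10+10 = 100 GPU-h, leaving 610.
Rank by expected value per GPU-h: FtBase 270 > Pretrain 260 > Scale 250 > Align 190 > Sweep 160 > Probe 100 > Search 90 > Eval 60.
Give FtBase 50 more to hit its cap of 50 → 560 left.
Give Pretrain 90 more to hit its cap of 100 → 470 left.
Scale takes 170 more to reach its cap of 170 → 300 left.
Align: +160 to 190 (cap) → 140 left.
Give Sweep 60 more to hit its cap of 90 → 80 left.
Probe: +80 (room for 170) → 90. Pool exhausted.
Total = 190×190 + 250×170 + 270×50 + 160×90 + 100×90 + 90×10 + 260×100 + 60×10 = 143000.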